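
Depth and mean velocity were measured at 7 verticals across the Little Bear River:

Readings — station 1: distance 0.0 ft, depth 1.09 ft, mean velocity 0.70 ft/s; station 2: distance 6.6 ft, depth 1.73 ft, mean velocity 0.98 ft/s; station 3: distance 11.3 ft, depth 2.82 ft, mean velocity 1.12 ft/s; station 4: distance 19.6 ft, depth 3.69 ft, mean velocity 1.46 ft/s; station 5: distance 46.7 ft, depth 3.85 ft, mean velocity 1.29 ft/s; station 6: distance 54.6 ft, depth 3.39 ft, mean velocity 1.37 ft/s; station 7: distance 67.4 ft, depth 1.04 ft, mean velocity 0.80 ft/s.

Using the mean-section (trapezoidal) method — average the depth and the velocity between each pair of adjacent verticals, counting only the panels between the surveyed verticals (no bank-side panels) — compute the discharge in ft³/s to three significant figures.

Panel 1-2: Δb = 6.6 ft, d̄ = (1.09+1.73)/2 = 1.41, v̄ = (0.70+0.98)/2 = 0.84 → q = 6.6×1.41×0.84 = 7.817 ft³/s
Panel 2-3: Δb = 4.7 ft, d̄ = (1.73+2.82)/2 = 2.275, v̄ = (0.98+1.12)/2 = 1.05 → q = 4.7×2.275×1.05 = 11.23 ft³/s
Panel 3-4: Δb = 8.3 ft, d̄ = (2.82+3.69)/2 = 3.255, v̄ = (1.12+1.46)/2 = 1.29 → q = 8.3×3.255×1.29 = 34.85 ft³/s
Panel 4-5: Δb = 27.1 ft, d̄ = (3.69+3.85)/2 = 3.77, v̄ = (1.46+1.29)/2 = 1.375 → q = 27.1×3.77×1.375 = 140.5 ft³/s
Panel 5-6: Δb = 7.9 ft, d̄ = (3.85+3.39)/2 = 3.62, v̄ = (1.29+1.37)/2 = 1.33 → q = 7.9×3.62×1.33 = 38.04 ft³/s
Panel 6-7: Δb = 12.8 ft, d̄ = (3.39+1.04)/2 = 2.215, v̄ = (1.37+0.80)/2 = 1.085 → q = 12.8×2.215×1.085 = 30.76 ft³/s
Q = Σ q = 263.2 ft³/s

263 ft³/s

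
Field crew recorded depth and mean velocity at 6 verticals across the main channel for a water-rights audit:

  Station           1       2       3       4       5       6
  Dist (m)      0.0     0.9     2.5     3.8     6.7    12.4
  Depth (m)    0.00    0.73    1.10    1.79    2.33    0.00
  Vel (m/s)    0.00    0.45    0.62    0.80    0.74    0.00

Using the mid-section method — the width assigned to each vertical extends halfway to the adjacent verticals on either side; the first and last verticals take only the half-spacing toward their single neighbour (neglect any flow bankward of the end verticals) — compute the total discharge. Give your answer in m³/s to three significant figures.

11.8 m³/s

w_2 = (2.5 − 0.0)/2 = 1.25 m; q_2 = 0.45 × 0.73 × 1.25 = 0.4106 m³/s
w_3 = (3.8 − 0.9)/2 = 1.45 m; q_3 = 0.62 × 1.10 × 1.45 = 0.9889 m³/s
w_4 = (6.7 − 2.5)/2 = 2.1 m; q_4 = 0.80 × 1.79 × 2.1 = 3.007 m³/s
w_5 = (12.4 − 3.8)/2 = 4.3 m; q_5 = 0.74 × 2.33 × 4.3 = 7.414 m³/s
Stations 1, 6 contribute zero (depth or velocity is 0).
Q = Σ qᵢ = 11.82 m³/s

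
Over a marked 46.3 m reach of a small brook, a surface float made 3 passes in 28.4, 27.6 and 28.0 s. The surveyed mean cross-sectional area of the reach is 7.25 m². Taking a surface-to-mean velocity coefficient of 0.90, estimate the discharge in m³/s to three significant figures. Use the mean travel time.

t̄ = (28.4 + 27.6 + 28.0) / 3 = 28 s
v_surface = L / t̄ = 46.3 / 28 = 1.654 m/s
v_mean = 0.90 × 1.654 = 1.488 m/s
Q = A × v_mean = 7.25 × 1.488 = 10.79 m³/s

10.8 m³/s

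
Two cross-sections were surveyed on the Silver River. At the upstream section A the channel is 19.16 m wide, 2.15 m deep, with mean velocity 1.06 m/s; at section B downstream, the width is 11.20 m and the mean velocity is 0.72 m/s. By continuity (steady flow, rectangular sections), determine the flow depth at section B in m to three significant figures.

Q = A₁V₁ = (19.16×2.15) × 1.06 = 43.67 m³/s
d₂ = Q/(b₂ V₂) = 43.67/(11.20×0.72) = 5.415 m

5.41 m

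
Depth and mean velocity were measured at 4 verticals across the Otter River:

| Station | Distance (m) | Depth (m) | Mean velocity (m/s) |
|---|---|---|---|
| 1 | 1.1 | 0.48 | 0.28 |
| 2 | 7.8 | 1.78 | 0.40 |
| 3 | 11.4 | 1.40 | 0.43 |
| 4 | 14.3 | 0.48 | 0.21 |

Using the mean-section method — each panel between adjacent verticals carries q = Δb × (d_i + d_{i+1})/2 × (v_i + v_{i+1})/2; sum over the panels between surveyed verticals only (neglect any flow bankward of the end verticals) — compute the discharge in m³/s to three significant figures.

5.82 m³/s

Panel 1-2: Δb = 6.7 m, d̄ = (0.48+1.78)/2 = 1.13, v̄ = (0.28+0.40)/2 = 0.34 → q = 6.7×1.13×0.34 = 2.574 m³/s
Panel 2-3: Δb = 3.6 m, d̄ = (1.78+1.40)/2 = 1.59, v̄ = (0.40+0.43)/2 = 0.415 → q = 3.6×1.59×0.415 = 2.375 m³/s
Panel 3-4: Δb = 2.9 m, d̄ = (1.40+0.48)/2 = 0.94, v̄ = (0.43+0.21)/2 = 0.32 → q = 2.9×0.94×0.32 = 0.8723 m³/s
Q = Σ q = 5.822 m³/s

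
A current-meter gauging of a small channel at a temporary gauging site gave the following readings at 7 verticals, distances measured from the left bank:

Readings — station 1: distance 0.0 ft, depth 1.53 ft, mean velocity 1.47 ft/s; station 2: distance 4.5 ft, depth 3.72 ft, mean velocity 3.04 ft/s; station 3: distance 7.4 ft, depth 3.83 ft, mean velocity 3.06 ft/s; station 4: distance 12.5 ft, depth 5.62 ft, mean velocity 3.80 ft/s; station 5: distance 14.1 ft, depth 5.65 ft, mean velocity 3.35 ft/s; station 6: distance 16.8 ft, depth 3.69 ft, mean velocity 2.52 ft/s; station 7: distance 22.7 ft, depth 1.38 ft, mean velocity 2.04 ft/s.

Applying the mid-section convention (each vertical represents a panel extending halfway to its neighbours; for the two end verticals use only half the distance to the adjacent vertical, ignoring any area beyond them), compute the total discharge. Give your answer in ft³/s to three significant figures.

w_1 = (4.5 − 0.0)/2 = 2.25 ft; q_1 = 1.47 × 1.53 × 2.25 = 5.060 ft³/s
w_2 = (7.4 − 0.0)/2 = 3.7 ft; q_2 = 3.04 × 3.72 × 3.7 = 41.84 ft³/s
w_3 = (12.5 − 4.5)/2 = 4 ft; q_3 = 3.06 × 3.83 × 4 = 46.88 ft³/s
w_4 = (14.1 − 7.4)/2 = 3.35 ft; q_4 = 3.80 × 5.62 × 3.35 = 71.54 ft³/s
w_5 = (16.8 − 12.5)/2 = 2.15 ft; q_5 = 3.35 × 5.65 × 2.15 = 40.69 ft³/s
w_6 = (22.7 − 14.1)/2 = 4.3 ft; q_6 = 2.52 × 3.69 × 4.3 = 39.98 ft³/s
w_7 = (22.7 − 16.8)/2 = 2.95 ft; q_7 = 2.04 × 1.38 × 2.95 = 8.305 ft³/s
Q = Σ qᵢ = 254.3 ft³/s

254 ft³/s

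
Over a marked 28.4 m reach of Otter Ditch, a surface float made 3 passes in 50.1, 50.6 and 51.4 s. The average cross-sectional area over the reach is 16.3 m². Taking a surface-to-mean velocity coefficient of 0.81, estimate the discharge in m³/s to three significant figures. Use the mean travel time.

7.40 m³/s

t̄ = (50.1 + 50.6 + 51.4) / 3 = 50.7 s
v_surface = L / t̄ = 28.4 / 50.7 = 0.5602 m/s
v_mean = 0.81 × 0.5602 = 0.4537 m/s
Q = A × v_mean = 16.3 × 0.4537 = 7.396 m³/s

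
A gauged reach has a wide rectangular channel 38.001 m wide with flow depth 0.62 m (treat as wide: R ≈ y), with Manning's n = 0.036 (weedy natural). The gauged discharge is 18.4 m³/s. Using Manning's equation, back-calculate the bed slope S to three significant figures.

0.00150

A = b·y = 38.001 × 0.62 = 23.56 m²
Wide channel: R ≈ y = 0.62 m
S = (Q·n / (1·A·R^(2/3)))² = (18.4×0.036 / (1×23.56×0.7271))² = 0.001495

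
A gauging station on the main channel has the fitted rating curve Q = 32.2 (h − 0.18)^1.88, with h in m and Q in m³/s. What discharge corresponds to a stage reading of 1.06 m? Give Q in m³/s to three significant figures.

Q = 32.2 × (1.06 − 0.18)^1.88 = 32.2 × 0.88^1.88 = 25.32 m³/s

25.3 m³/s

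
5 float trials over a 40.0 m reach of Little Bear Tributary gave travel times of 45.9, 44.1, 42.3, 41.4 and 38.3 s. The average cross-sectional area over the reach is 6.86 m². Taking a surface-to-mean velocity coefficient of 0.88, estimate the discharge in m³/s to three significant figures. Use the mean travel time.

t̄ = (45.9 + 44.1 + 42.3 + 41.4 + 38.3) / 5 = 42.4 s
v_surface = L / t̄ = 40.0 / 42.4 = 0.9434 m/s
v_mean = 0.88 × 0.9434 = 0.8302 m/s
Q = A × v_mean = 6.86 × 0.8302 = 5.695 m³/s

5.70 m³/s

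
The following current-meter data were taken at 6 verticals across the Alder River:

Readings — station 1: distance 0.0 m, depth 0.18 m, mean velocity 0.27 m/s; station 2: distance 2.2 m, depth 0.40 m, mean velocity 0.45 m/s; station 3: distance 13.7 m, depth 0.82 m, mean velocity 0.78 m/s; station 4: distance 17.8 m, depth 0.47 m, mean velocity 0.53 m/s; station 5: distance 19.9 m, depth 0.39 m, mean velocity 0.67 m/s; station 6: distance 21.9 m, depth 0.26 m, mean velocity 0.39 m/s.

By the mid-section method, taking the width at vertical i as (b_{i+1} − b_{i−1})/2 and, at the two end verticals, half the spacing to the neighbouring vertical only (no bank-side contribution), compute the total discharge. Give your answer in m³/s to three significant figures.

7.68 m³/s

w_1 = (2.2 − 0.0)/2 = 1.1 m; q_1 = 0.27 × 0.18 × 1.1 = 0.05346 m³/s
w_2 = (13.7 − 0.0)/2 = 6.85 m; q_2 = 0.45 × 0.40 × 6.85 = 1.233 m³/s
w_3 = (17.8 − 2.2)/2 = 7.8 m; q_3 = 0.78 × 0.82 × 7.8 = 4.989 m³/s
w_4 = (19.9 − 13.7)/2 = 3.1 m; q_4 = 0.53 × 0.47 × 3.1 = 0.7722 m³/s
w_5 = (21.9 − 17.8)/2 = 2.05 m; q_5 = 0.67 × 0.39 × 2.05 = 0.5357 m³/s
w_6 = (21.9 − 19.9)/2 = 1 m; q_6 = 0.39 × 0.26 × 1 = 0.1014 m³/s
Q = Σ qᵢ = 7.685 m³/s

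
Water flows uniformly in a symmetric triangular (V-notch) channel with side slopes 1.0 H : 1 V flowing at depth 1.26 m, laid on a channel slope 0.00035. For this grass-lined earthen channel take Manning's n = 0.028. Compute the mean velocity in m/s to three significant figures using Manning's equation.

A = z·y² = 1.0×1.26² = 1.588 m²
P = 2y√(1+z²) = 2×1.26×√(1+1.0²) = 3.564 m
R = A/P = 1.588/3.564 = 0.4455 m
Q = (1/n)·A·R^(2/3)·S^(1/2) = (1/0.028) × 1.588 × 0.4455^(2/3) × 0.00035^(1/2) = 0.6187 m³/s
V = Q/A = 0.6187/1.588 = 0.3897 m/s

0.390 m/s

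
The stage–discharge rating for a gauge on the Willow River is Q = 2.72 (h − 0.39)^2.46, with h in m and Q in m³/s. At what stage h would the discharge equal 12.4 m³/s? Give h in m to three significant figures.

2.24 m

h − h₀ = (Q/C)^(1/b) = (12.4/2.72)^(1/2.46) = 1.853 m
h = 0.39 + 1.853 = 2.243 m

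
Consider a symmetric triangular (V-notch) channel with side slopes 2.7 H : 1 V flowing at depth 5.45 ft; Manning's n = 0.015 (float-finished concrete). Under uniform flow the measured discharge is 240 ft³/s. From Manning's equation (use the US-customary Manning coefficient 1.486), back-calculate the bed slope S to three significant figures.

A = z·y² = 2.7×5.45² = 80.20 ft²
P = 2y√(1+z²) = 2×5.45×√(1+2.7²) = 31.38 ft
R = A/P = 80.20/31.38 = 2.555 ft
S = (Q·n / (1.486·A·R^(2/3)))² = (240×0.015 / (1.486×80.20×1.869))² = 0.0002612

0.000261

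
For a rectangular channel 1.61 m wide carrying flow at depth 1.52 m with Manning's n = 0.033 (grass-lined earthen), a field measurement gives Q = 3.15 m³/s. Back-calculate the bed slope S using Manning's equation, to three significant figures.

0.00425

A = b·y = 1.61 × 1.52 = 2.447 m²
P = b + 2y = 1.61 + 2×1.52 = 4.650 m
R = A/P = 2.447/4.650 = 0.5263 m
S = (Q·n / (1·A·R^(2/3)))² = (3.15×0.033 / (1×2.447×0.6518))² = 0.004246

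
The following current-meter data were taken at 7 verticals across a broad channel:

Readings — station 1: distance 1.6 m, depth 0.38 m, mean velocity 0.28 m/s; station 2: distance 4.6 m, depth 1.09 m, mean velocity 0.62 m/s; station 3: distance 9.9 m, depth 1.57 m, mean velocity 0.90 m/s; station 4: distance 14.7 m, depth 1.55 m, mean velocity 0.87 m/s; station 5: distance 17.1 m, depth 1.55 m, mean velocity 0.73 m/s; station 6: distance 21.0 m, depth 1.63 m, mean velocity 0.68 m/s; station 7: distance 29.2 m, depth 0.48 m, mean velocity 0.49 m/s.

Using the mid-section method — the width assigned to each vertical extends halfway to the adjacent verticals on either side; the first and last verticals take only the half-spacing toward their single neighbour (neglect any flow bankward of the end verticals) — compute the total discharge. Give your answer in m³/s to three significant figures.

w_1 = (4.6 − 1.6)/2 = 1.5 m; q_1 = 0.28 × 0.38 × 1.5 = 0.1596 m³/s
w_2 = (9.9 − 1.6)/2 = 4.15 m; q_2 = 0.62 × 1.09 × 4.15 = 2.805 m³/s
w_3 = (14.7 − 4.6)/2 = 5.05 m; q_3 = 0.90 × 1.57 × 5.05 = 7.136 m³/s
w_4 = (17.1 − 9.9)/2 = 3.6 m; q_4 = 0.87 × 1.55 × 3.6 = 4.855 m³/s
w_5 = (21.0 − 14.7)/2 = 3.15 m; q_5 = 0.73 × 1.55 × 3.15 = 3.564 m³/s
w_6 = (29.2 − 17.1)/2 = 6.05 m; q_6 = 0.68 × 1.63 × 6.05 = 6.706 m³/s
w_7 = (29.2 − 21.0)/2 = 4.1 m; q_7 = 0.49 × 0.48 × 4.1 = 0.9643 m³/s
Q = Σ qᵢ = 26.19 m³/s

26.2 m³/s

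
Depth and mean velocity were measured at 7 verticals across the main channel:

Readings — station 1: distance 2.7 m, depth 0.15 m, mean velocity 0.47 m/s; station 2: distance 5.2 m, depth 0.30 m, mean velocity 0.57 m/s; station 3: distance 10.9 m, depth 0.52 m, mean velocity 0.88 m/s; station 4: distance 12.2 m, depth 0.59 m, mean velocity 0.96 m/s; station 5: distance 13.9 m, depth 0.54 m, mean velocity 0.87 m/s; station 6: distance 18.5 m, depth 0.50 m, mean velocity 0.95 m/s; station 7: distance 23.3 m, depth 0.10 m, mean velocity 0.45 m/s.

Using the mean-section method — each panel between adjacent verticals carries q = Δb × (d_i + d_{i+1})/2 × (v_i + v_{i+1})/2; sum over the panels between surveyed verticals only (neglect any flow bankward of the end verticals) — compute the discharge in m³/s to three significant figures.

6.71 m³/s

Panel 1-2: Δb = 2.5 m, d̄ = (0.15+0.30)/2 = 0.225, v̄ = (0.47+0.57)/2 = 0.52 → q = 2.5×0.225×0.52 = 0.2925 m³/s
Panel 2-3: Δb = 5.7 m, d̄ = (0.30+0.52)/2 = 0.41, v̄ = (0.57+0.88)/2 = 0.725 → q = 5.7×0.41×0.725 = 1.694 m³/s
Panel 3-4: Δb = 1.3 m, d̄ = (0.52+0.59)/2 = 0.555, v̄ = (0.88+0.96)/2 = 0.92 → q = 1.3×0.555×0.92 = 0.6638 m³/s
Panel 4-5: Δb = 1.7 m, d̄ = (0.59+0.54)/2 = 0.565, v̄ = (0.96+0.87)/2 = 0.915 → q = 1.7×0.565×0.915 = 0.8789 m³/s
Panel 5-6: Δb = 4.6 m, d̄ = (0.54+0.50)/2 = 0.52, v̄ = (0.87+0.95)/2 = 0.91 → q = 4.6×0.52×0.91 = 2.177 m³/s
Panel 6-7: Δb = 4.8 m, d̄ = (0.50+0.10)/2 = 0.3, v̄ = (0.95+0.45)/2 = 0.7 → q = 4.8×0.3×0.7 = 1.008 m³/s
Q = Σ q = 6.714 m³/s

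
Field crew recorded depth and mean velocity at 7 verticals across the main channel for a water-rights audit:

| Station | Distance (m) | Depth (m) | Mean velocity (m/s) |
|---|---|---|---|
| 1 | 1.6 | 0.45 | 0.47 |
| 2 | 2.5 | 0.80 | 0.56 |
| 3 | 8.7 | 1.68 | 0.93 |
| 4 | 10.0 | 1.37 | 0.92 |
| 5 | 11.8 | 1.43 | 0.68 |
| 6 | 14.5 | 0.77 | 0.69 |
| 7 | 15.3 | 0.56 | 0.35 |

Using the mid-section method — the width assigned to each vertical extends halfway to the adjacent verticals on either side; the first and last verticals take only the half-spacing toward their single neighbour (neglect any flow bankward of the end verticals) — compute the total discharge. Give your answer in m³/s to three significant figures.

12.7 m³/s

w_1 = (2.5 − 1.6)/2 = 0.45 m; q_1 = 0.47 × 0.45 × 0.45 = 0.09518 m³/s
w_2 = (8.7 − 1.6)/2 = 3.55 m; q_2 = 0.56 × 0.80 × 3.55 = 1.590 m³/s
w_3 = (10.0 − 2.5)/2 = 3.75 m; q_3 = 0.93 × 1.68 × 3.75 = 5.859 m³/s
w_4 = (11.8 − 8.7)/2 = 1.55 m; q_4 = 0.92 × 1.37 × 1.55 = 1.954 m³/s
w_5 = (14.5 − 10.0)/2 = 2.25 m; q_5 = 0.68 × 1.43 × 2.25 = 2.188 m³/s
w_6 = (15.3 − 11.8)/2 = 1.75 m; q_6 = 0.69 × 0.77 × 1.75 = 0.9298 m³/s
w_7 = (15.3 − 14.5)/2 = 0.4 m; q_7 = 0.35 × 0.56 × 0.4 = 0.07840 m³/s
Q = Σ qᵢ = 12.69 m³/s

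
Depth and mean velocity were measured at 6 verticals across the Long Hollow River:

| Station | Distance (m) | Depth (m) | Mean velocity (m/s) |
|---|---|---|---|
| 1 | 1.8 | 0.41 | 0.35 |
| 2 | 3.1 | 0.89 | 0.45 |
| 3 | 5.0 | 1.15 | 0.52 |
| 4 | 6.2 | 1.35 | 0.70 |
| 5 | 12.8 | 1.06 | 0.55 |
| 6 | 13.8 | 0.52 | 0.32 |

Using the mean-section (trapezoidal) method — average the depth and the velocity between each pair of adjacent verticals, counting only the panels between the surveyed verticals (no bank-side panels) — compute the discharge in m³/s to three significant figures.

Panel 1-2: Δb = 1.3 m, d̄ = (0.41+0.89)/2 = 0.65, v̄ = (0.35+0.45)/2 = 0.4 → q = 1.3×0.65×0.4 = 0.3380 m³/s
Panel 2-3: Δb = 1.9 m, d̄ = (0.89+1.15)/2 = 1.02, v̄ = (0.45+0.52)/2 = 0.485 → q = 1.9×1.02×0.485 = 0.9399 m³/s
Panel 3-4: Δb = 1.2 m, d̄ = (1.15+1.35)/2 = 1.25, v̄ = (0.52+0.70)/2 = 0.61 → q = 1.2×1.25×0.61 = 0.9150 m³/s
Panel 4-5: Δb = 6.6 m, d̄ = (1.35+1.06)/2 = 1.205, v̄ = (0.70+0.55)/2 = 0.625 → q = 6.6×1.205×0.625 = 4.971 m³/s
Panel 5-6: Δb = 1 m, d̄ = (1.06+0.52)/2 = 0.79, v̄ = (0.55+0.32)/2 = 0.435 → q = 1×0.79×0.435 = 0.3437 m³/s
Q = Σ q = 7.507 m³/s

7.51 m³/s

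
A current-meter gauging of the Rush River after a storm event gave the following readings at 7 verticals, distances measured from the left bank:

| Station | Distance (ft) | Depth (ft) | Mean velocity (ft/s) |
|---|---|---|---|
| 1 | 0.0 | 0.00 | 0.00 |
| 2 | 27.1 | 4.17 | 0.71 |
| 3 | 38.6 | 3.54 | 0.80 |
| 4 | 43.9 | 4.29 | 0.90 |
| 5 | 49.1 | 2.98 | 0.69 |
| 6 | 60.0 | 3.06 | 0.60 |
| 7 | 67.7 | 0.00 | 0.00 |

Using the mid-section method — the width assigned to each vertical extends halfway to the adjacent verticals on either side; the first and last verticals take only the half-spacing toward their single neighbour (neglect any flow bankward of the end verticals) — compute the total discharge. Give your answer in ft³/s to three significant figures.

w_2 = (38.6 − 0.0)/2 = 19.3 ft; q_2 = 0.71 × 4.17 × 19.3 = 57.14 ft³/s
w_3 = (43.9 − 27.1)/2 = 8.4 ft; q_3 = 0.80 × 3.54 × 8.4 = 23.79 ft³/s
w_4 = (49.1 − 38.6)/2 = 5.25 ft; q_4 = 0.90 × 4.29 × 5.25 = 20.27 ft³/s
w_5 = (60.0 − 43.9)/2 = 8.05 ft; q_5 = 0.69 × 2.98 × 8.05 = 16.55 ft³/s
w_6 = (67.7 − 49.1)/2 = 9.3 ft; q_6 = 0.60 × 3.06 × 9.3 = 17.07 ft³/s
Stations 1, 7 contribute zero (depth or velocity is 0).
Q = Σ qᵢ = 134.8 ft³/s

135 ft³/s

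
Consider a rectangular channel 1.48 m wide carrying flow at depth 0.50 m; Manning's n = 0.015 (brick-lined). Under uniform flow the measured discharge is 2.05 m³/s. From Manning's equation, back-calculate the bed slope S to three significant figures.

0.00866

A = b·y = 1.48 × 0.50 = 0.7400 m²
P = b + 2y = 1.48 + 2×0.50 = 2.480 m
R = A/P = 0.7400/2.480 = 0.2984 m
S = (Q·n / (1·A·R^(2/3)))² = (2.05×0.015 / (1×0.7400×0.4465))² = 0.008660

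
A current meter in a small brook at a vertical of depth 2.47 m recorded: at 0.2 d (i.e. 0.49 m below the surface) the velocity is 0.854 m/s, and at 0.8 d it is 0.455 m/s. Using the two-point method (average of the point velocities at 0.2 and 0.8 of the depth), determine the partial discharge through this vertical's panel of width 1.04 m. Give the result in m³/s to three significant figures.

1.68 m³/s

v̄ = (0.854 + 0.455) / 2 = 0.6545 m/s
q = v̄ × d × w = 0.6545 × 2.47 × 1.04 = 1.681 m³/s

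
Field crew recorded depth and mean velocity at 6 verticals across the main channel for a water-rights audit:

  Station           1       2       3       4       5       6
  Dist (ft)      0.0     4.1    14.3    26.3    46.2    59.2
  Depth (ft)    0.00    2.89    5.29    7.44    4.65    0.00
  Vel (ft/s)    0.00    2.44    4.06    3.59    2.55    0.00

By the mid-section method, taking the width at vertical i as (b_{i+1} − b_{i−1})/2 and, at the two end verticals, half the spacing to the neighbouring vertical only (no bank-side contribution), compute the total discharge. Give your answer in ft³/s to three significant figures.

910 ft³/s

w_2 = (14.3 − 0.0)/2 = 7.15 ft; q_2 = 2.44 × 2.89 × 7.15 = 50.42 ft³/s
w_3 = (26.3 − 4.1)/2 = 11.1 ft; q_3 = 4.06 × 5.29 × 11.1 = 238.4 ft³/s
w_4 = (46.2 − 14.3)/2 = 15.95 ft; q_4 = 3.59 × 7.44 × 15.95 = 426.0 ft³/s
w_5 = (59.2 − 26.3)/2 = 16.45 ft; q_5 = 2.55 × 4.65 × 16.45 = 195.1 ft³/s
Stations 1, 6 contribute zero (depth or velocity is 0).
Q = Σ qᵢ = 909.9 ft³/s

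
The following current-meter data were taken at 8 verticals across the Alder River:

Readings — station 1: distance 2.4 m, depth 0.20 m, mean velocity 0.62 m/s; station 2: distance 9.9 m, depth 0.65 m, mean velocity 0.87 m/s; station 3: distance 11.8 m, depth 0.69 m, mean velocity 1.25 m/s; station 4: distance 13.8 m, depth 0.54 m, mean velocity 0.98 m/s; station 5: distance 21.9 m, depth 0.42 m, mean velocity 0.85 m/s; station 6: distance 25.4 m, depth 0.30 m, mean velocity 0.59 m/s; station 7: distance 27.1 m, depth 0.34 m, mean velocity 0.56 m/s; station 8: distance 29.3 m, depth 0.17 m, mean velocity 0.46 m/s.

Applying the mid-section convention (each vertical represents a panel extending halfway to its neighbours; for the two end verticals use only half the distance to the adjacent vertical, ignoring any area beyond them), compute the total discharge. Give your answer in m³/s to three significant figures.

10.5 m³/s

w_1 = (9.9 − 2.4)/2 = 3.75 m; q_1 = 0.62 × 0.20 × 3.75 = 0.4650 m³/s
w_2 = (11.8 − 2.4)/2 = 4.7 m; q_2 = 0.87 × 0.65 × 4.7 = 2.658 m³/s
w_3 = (13.8 − 9.9)/2 = 1.95 m; q_3 = 1.25 × 0.69 × 1.95 = 1.682 m³/s
w_4 = (21.9 − 11.8)/2 = 5.05 m; q_4 = 0.98 × 0.54 × 5.05 = 2.672 m³/s
w_5 = (25.4 − 13.8)/2 = 5.8 m; q_5 = 0.85 × 0.42 × 5.8 = 2.071 m³/s
w_6 = (27.1 − 21.9)/2 = 2.6 m; q_6 = 0.59 × 0.30 × 2.6 = 0.4602 m³/s
w_7 = (29.3 − 25.4)/2 = 1.95 m; q_7 = 0.56 × 0.34 × 1.95 = 0.3713 m³/s
w_8 = (29.3 − 27.1)/2 = 1.1 m; q_8 = 0.46 × 0.17 × 1.1 = 0.08602 m³/s
Q = Σ qᵢ = 10.47 m³/s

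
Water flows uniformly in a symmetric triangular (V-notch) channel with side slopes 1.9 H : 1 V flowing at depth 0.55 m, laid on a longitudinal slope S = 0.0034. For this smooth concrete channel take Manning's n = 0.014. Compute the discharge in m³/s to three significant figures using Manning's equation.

A = z·y² = 1.9×0.55² = 0.5748 m²
P = 2y√(1+z²) = 2×0.55×√(1+1.9²) = 2.362 m
R = A/P = 0.5748/2.362 = 0.2434 m
Q = (1/n)·A·R^(2/3)·S^(1/2) = (1/0.014) × 0.5748 × 0.2434^(2/3) × 0.0034^(1/2) = 0.9331 m³/s

0.933 m³/s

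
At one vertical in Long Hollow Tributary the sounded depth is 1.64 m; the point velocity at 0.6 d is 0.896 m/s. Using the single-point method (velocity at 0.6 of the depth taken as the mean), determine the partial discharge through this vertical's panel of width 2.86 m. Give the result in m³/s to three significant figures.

v̄ = v₀.₆ = 0.896 m/s
q = v̄ × d × w = 0.8960 × 1.64 × 2.86 = 4.203 m³/s

4.20 m³/s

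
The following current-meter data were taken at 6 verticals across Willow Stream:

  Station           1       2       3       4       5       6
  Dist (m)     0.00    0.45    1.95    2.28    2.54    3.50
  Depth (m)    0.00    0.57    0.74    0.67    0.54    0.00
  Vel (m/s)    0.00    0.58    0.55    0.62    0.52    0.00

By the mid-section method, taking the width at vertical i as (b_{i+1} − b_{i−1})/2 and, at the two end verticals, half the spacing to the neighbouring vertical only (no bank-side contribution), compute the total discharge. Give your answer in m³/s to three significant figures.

w_2 = (1.95 − 0.00)/2 = 0.975 m; q_2 = 0.58 × 0.57 × 0.975 = 0.3223 m³/s
w_3 = (2.28 − 0.45)/2 = 0.915 m; q_3 = 0.55 × 0.74 × 0.915 = 0.3724 m³/s
w_4 = (2.54 − 1.95)/2 = 0.295 m; q_4 = 0.62 × 0.67 × 0.295 = 0.1225 m³/s
w_5 = (3.50 − 2.28)/2 = 0.61 m; q_5 = 0.52 × 0.54 × 0.61 = 0.1713 m³/s
Stations 1, 6 contribute zero (depth or velocity is 0).
Q = Σ qᵢ = 0.9886 m³/s

0.989 m³/s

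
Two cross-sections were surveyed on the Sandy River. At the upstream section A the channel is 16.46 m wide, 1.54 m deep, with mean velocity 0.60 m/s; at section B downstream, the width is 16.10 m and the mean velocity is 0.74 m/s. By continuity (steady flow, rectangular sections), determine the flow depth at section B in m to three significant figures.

1.28 m

Q = A₁V₁ = (16.46×1.54) × 0.60 = 15.21 m³/s
d₂ = Q/(b₂ V₂) = 15.21/(16.10×0.74) = 1.277 m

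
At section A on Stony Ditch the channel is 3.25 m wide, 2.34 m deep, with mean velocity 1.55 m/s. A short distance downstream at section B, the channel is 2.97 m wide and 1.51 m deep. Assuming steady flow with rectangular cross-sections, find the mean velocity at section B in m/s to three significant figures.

2.63 m/s

Q = A₁V₁ = (3.25×2.34) × 1.55 = 11.79 m³/s
A₂ = 2.97 × 1.51 = 4.485 m²
V₂ = Q/A₂ = 11.79/4.485 = 2.628 m/s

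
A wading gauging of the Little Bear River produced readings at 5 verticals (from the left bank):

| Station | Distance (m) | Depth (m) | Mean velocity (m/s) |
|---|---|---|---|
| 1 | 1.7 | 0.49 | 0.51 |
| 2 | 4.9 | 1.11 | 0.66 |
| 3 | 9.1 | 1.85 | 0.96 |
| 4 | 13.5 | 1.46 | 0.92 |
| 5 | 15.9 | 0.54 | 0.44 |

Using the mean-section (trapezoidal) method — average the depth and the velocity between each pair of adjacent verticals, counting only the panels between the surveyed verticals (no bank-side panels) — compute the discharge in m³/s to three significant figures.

Panel 1-2: Δb = 3.2 m, d̄ = (0.49+1.11)/2 = 0.8, v̄ = (0.51+0.66)/2 = 0.585 → q = 3.2×0.8×0.585 = 1.498 m³/s
Panel 2-3: Δb = 4.2 m, d̄ = (1.11+1.85)/2 = 1.48, v̄ = (0.66+0.96)/2 = 0.81 → q = 4.2×1.48×0.81 = 5.035 m³/s
Panel 3-4: Δb = 4.4 m, d̄ = (1.85+1.46)/2 = 1.655, v̄ = (0.96+0.92)/2 = 0.94 → q = 4.4×1.655×0.94 = 6.845 m³/s
Panel 4-5: Δb = 2.4 m, d̄ = (1.46+0.54)/2 = 1, v̄ = (0.92+0.44)/2 = 0.68 → q = 2.4×1×0.68 = 1.632 m³/s
Q = Σ q = 15.01 m³/s

15.0 m³/s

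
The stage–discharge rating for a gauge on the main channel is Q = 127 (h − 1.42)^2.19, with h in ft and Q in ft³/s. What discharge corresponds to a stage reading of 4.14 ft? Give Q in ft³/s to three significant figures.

Q = 127 × (4.14 − 1.42)^2.19 = 127 × 2.72^2.19 = 1136 ft³/s

1140 ft³/s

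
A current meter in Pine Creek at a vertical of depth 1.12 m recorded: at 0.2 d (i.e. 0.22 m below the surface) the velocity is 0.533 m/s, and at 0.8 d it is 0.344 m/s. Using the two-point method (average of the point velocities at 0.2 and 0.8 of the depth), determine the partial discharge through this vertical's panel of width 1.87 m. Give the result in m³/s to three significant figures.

v̄ = (0.533 + 0.344) / 2 = 0.4385 m/s
q = v̄ × d × w = 0.4385 × 1.12 × 1.87 = 0.9184 m³/s

0.918 m³/s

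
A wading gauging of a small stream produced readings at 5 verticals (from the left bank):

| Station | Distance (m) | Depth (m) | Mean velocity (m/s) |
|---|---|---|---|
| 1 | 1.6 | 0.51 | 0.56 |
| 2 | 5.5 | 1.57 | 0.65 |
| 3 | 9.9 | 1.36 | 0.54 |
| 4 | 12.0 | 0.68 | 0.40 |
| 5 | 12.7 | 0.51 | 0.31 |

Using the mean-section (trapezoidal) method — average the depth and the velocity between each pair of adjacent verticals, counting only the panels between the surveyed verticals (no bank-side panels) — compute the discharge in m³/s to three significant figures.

Panel 1-2: Δb = 3.9 m, d̄ = (0.51+1.57)/2 = 1.04, v̄ = (0.56+0.65)/2 = 0.605 → q = 3.9×1.04×0.605 = 2.454 m³/s
Panel 2-3: Δb = 4.4 m, d̄ = (1.57+1.36)/2 = 1.465, v̄ = (0.65+0.54)/2 = 0.595 → q = 4.4×1.465×0.595 = 3.835 m³/s
Panel 3-4: Δb = 2.1 m, d̄ = (1.36+0.68)/2 = 1.02, v̄ = (0.54+0.40)/2 = 0.47 → q = 2.1×1.02×0.47 = 1.007 m³/s
Panel 4-5: Δb = 0.7 m, d̄ = (0.68+0.51)/2 = 0.595, v̄ = (0.40+0.31)/2 = 0.355 → q = 0.7×0.595×0.355 = 0.1479 m³/s
Q = Σ q = 7.444 m³/s

7.44 m³/s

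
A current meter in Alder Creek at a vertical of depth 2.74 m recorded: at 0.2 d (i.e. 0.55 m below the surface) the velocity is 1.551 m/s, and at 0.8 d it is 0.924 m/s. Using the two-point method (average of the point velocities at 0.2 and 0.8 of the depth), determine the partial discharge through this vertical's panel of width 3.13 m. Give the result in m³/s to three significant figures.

v̄ = (1.551 + 0.924) / 2 = 1.238 m/s
q = v̄ × d × w = 1.238 × 2.74 × 3.13 = 10.61 m³/s

10.6 m³/s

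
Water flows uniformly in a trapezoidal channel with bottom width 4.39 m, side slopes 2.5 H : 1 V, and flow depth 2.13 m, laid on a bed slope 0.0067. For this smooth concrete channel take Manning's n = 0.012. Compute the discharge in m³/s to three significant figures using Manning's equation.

A = (b + z·y)·y = (4.39 + 2.5×2.13)×2.13 = 20.69 m²
P = b + 2y√(1+z²) = 4.39 + 2×2.13×√(1+2.5²) = 15.86 m
R = A/P = 20.69/15.86 = 1.305 m
Q = (1/n)·A·R^(2/3)·S^(1/2) = (1/0.012) × 20.69 × 1.305^(2/3) × 0.0067^(1/2) = 168.5 m³/s

169 m³/s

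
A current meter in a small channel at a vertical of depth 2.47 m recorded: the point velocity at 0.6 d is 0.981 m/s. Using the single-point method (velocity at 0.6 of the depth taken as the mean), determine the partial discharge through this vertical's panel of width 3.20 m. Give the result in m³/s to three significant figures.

7.75 m³/s

v̄ = v₀.₆ = 0.981 m/s
q = v̄ × d × w = 0.9810 × 2.47 × 3.20 = 7.754 m³/s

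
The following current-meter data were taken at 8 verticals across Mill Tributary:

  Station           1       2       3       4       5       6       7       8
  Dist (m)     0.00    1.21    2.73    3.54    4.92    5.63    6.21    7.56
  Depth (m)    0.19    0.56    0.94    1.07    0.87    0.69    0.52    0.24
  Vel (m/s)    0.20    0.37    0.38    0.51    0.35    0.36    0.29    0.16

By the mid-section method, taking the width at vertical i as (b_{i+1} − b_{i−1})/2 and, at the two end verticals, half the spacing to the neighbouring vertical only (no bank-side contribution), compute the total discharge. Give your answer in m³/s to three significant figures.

w_1 = (1.21 − 0.00)/2 = 0.605 m; q_1 = 0.20 × 0.19 × 0.605 = 0.02299 m³/s
w_2 = (2.73 − 0.00)/2 = 1.365 m; q_2 = 0.37 × 0.56 × 1.365 = 0.2828 m³/s
w_3 = (3.54 − 1.21)/2 = 1.165 m; q_3 = 0.38 × 0.94 × 1.165 = 0.4161 m³/s
w_4 = (4.92 − 2.73)/2 = 1.095 m; q_4 = 0.51 × 1.07 × 1.095 = 0.5975 m³/s
w_5 = (5.63 − 3.54)/2 = 1.045 m; q_5 = 0.35 × 0.87 × 1.045 = 0.3182 m³/s
w_6 = (6.21 − 4.92)/2 = 0.645 m; q_6 = 0.36 × 0.69 × 0.645 = 0.1602 m³/s
w_7 = (7.56 − 5.63)/2 = 0.965 m; q_7 = 0.29 × 0.52 × 0.965 = 0.1455 m³/s
w_8 = (7.56 − 6.21)/2 = 0.675 m; q_8 = 0.16 × 0.24 × 0.675 = 0.02592 m³/s
Q = Σ qᵢ = 1.969 m³/s

1.97 m³/s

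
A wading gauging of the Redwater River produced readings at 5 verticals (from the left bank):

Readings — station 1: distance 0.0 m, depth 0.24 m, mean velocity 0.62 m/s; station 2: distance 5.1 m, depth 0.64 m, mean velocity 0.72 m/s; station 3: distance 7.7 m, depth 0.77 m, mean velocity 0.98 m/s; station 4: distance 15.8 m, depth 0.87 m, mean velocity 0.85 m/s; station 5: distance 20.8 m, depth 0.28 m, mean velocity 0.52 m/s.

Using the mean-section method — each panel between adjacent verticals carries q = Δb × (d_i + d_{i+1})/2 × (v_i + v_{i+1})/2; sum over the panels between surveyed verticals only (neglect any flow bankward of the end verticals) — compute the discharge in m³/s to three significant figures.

Panel 1-2: Δb = 5.1 m, d̄ = (0.24+0.64)/2 = 0.44, v̄ = (0.62+0.72)/2 = 0.67 → q = 5.1×0.44×0.67 = 1.503 m³/s
Panel 2-3: Δb = 2.6 m, d̄ = (0.64+0.77)/2 = 0.705, v̄ = (0.72+0.98)/2 = 0.85 → q = 2.6×0.705×0.85 = 1.558 m³/s
Panel 3-4: Δb = 8.1 m, d̄ = (0.77+0.87)/2 = 0.82, v̄ = (0.98+0.85)/2 = 0.915 → q = 8.1×0.82×0.915 = 6.077 m³/s
Panel 4-5: Δb = 5 m, d̄ = (0.87+0.28)/2 = 0.575, v̄ = (0.85+0.52)/2 = 0.685 → q = 5×0.575×0.685 = 1.969 m³/s
Q = Σ q = 11.11 m³/s

11.1 m³/s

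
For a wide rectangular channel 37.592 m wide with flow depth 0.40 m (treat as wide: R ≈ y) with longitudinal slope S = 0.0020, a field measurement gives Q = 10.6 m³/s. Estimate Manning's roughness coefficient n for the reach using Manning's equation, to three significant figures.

A = b·y = 37.592 × 0.40 = 15.04 m²
Wide channel: R ≈ y = 0.40 m
n = (1/Q)·A·R^(2/3)·S^(1/2) = (1/10.6) × 15.04 × 0.5429 × 0.04472 = 0.03444

0.0344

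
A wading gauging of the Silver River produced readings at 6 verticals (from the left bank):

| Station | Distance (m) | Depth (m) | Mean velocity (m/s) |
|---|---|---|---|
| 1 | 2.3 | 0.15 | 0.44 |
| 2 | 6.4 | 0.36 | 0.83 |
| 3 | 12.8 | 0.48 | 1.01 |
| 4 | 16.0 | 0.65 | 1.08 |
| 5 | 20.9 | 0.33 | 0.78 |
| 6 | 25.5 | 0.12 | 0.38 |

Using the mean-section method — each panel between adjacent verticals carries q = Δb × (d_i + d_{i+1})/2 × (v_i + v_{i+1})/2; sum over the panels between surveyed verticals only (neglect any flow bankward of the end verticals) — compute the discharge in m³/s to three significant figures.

7.86 m³/s

Panel 1-2: Δb = 4.1 m, d̄ = (0.15+0.36)/2 = 0.255, v̄ = (0.44+0.83)/2 = 0.635 → q = 4.1×0.255×0.635 = 0.6639 m³/s
Panel 2-3: Δb = 6.4 m, d̄ = (0.36+0.48)/2 = 0.42, v̄ = (0.83+1.01)/2 = 0.92 → q = 6.4×0.42×0.92 = 2.473 m³/s
Panel 3-4: Δb = 3.2 m, d̄ = (0.48+0.65)/2 = 0.565, v̄ = (1.01+1.08)/2 = 1.045 → q = 3.2×0.565×1.045 = 1.889 m³/s
Panel 4-5: Δb = 4.9 m, d̄ = (0.65+0.33)/2 = 0.49, v̄ = (1.08+0.78)/2 = 0.93 → q = 4.9×0.49×0.93 = 2.233 m³/s
Panel 5-6: Δb = 4.6 m, d̄ = (0.33+0.12)/2 = 0.225, v̄ = (0.78+0.38)/2 = 0.58 → q = 4.6×0.225×0.58 = 0.6003 m³/s
Q = Σ q = 7.859 m³/s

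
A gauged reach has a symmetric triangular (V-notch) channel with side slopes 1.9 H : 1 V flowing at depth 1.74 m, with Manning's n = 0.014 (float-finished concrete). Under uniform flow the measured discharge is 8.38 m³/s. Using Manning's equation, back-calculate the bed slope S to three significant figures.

0.000589

A = z·y² = 1.9×1.74² = 5.752 m²
P = 2y√(1+z²) = 2×1.74×√(1+1.9²) = 7.472 m
R = A/P = 5.752/7.472 = 0.7699 m
S = (Q·n / (1·A·R^(2/3)))² = (8.38×0.014 / (1×5.752×0.8400))² = 0.0005895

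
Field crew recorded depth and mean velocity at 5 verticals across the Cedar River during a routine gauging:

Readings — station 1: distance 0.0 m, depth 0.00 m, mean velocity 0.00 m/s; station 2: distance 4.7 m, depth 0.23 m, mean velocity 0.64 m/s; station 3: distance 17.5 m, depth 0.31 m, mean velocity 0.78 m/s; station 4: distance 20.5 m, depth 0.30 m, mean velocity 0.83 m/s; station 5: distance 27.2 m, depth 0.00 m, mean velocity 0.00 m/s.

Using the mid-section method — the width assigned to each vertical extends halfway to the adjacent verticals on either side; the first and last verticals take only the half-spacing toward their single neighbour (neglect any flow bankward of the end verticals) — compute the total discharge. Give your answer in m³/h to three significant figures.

15900 m³/h

w_2 = (17.5 − 0.0)/2 = 8.75 m; q_2 = 0.64 × 0.23 × 8.75 = 1.288 m³/s
w_3 = (20.5 − 4.7)/2 = 7.9 m; q_3 = 0.78 × 0.31 × 7.9 = 1.910 m³/s
w_4 = (27.2 − 17.5)/2 = 4.85 m; q_4 = 0.83 × 0.30 × 4.85 = 1.208 m³/s
Stations 1, 5 contribute zero (depth or velocity is 0).
Q = Σ qᵢ = 4.406 m³/s
= 4.406 × 3600 = 15860 m³/h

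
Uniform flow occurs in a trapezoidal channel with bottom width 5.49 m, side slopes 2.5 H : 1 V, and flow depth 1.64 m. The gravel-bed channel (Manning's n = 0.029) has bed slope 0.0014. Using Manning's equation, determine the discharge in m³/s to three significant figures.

21.6 m³/s

A = (b + z·y)·y = (5.49 + 2.5×1.64)×1.64 = 15.73 m²
P = b + 2y√(1+z²) = 5.49 + 2×1.64×√(1+2.5²) = 14.32 m
R = A/P = 15.73/14.32 = 1.098 m
Q = (1/n)·A·R^(2/3)·S^(1/2) = (1/0.029) × 15.73 × 1.098^(2/3) × 0.0014^(1/2) = 21.60 m³/s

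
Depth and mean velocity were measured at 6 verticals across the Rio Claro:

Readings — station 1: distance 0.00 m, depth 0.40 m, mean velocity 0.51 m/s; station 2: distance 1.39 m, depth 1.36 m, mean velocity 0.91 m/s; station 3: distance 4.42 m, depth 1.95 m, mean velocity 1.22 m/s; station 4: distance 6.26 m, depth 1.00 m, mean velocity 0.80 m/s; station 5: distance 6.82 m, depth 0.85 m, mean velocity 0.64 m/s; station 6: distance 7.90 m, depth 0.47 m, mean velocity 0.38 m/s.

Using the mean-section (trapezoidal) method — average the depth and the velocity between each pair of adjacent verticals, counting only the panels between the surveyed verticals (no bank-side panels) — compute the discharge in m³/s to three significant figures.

9.69 m³/s

Panel 1-2: Δb = 1.39 m, d̄ = (0.40+1.36)/2 = 0.88, v̄ = (0.51+0.91)/2 = 0.71 → q = 1.39×0.88×0.71 = 0.8685 m³/s
Panel 2-3: Δb = 3.03 m, d̄ = (1.36+1.95)/2 = 1.655, v̄ = (0.91+1.22)/2 = 1.065 → q = 3.03×1.655×1.065 = 5.341 m³/s
Panel 3-4: Δb = 1.84 m, d̄ = (1.95+1.00)/2 = 1.475, v̄ = (1.22+0.80)/2 = 1.01 → q = 1.84×1.475×1.01 = 2.741 m³/s
Panel 4-5: Δb = 0.56 m, d̄ = (1.00+0.85)/2 = 0.925, v̄ = (0.80+0.64)/2 = 0.72 → q = 0.56×0.925×0.72 = 0.3730 m³/s
Panel 5-6: Δb = 1.08 m, d̄ = (0.85+0.47)/2 = 0.66, v̄ = (0.64+0.38)/2 = 0.51 → q = 1.08×0.66×0.51 = 0.3635 m³/s
Q = Σ q = 9.687 m³/s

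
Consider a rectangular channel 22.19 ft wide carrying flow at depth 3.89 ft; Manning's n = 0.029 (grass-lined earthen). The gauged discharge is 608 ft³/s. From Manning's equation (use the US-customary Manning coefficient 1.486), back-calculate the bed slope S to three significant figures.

A = b·y = 22.19 × 3.89 = 86.32 ft²
P = b + 2y = 22.19 + 2×3.89 = 29.97 ft
R = A/P = 86.32/29.97 = 2.880 ft
S = (Q·n / (1.486·A·R^(2/3)))² = (608×0.029 / (1.486×86.32×2.024))² = 0.004611

0.00461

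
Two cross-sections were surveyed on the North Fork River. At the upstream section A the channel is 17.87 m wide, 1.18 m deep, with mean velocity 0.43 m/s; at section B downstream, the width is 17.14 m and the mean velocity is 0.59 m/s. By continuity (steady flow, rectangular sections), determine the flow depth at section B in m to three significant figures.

Q = A₁V₁ = (17.87×1.18) × 0.43 = 9.067 m³/s
d₂ = Q/(b₂ V₂) = 9.067/(17.14×0.59) = 0.8966 m

0.897 m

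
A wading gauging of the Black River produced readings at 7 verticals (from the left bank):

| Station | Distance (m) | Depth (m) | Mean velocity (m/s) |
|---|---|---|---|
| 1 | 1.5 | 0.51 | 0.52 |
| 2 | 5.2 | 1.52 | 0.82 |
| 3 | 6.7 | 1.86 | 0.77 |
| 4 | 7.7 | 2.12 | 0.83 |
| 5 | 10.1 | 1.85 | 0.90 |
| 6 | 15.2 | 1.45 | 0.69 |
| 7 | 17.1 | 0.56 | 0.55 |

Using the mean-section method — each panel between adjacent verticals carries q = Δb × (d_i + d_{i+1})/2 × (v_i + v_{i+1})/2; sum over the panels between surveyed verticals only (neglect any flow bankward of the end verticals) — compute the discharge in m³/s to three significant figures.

18.1 m³/s

Panel 1-2: Δb = 3.7 m, d̄ = (0.51+1.52)/2 = 1.015, v̄ = (0.52+0.82)/2 = 0.67 → q = 3.7×1.015×0.67 = 2.516 m³/s
Panel 2-3: Δb = 1.5 m, d̄ = (1.52+1.86)/2 = 1.69, v̄ = (0.82+0.77)/2 = 0.795 → q = 1.5×1.69×0.795 = 2.015 m³/s
Panel 3-4: Δb = 1 m, d̄ = (1.86+2.12)/2 = 1.99, v̄ = (0.77+0.83)/2 = 0.8 → q = 1×1.99×0.8 = 1.592 m³/s
Panel 4-5: Δb = 2.4 m, d̄ = (2.12+1.85)/2 = 1.985, v̄ = (0.83+0.90)/2 = 0.865 → q = 2.4×1.985×0.865 = 4.121 m³/s
Panel 5-6: Δb = 5.1 m, d̄ = (1.85+1.45)/2 = 1.65, v̄ = (0.90+0.69)/2 = 0.795 → q = 5.1×1.65×0.795 = 6.690 m³/s
Panel 6-7: Δb = 1.9 m, d̄ = (1.45+0.56)/2 = 1.005, v̄ = (0.69+0.55)/2 = 0.62 → q = 1.9×1.005×0.62 = 1.184 m³/s
Q = Σ q = 18.12 m³/s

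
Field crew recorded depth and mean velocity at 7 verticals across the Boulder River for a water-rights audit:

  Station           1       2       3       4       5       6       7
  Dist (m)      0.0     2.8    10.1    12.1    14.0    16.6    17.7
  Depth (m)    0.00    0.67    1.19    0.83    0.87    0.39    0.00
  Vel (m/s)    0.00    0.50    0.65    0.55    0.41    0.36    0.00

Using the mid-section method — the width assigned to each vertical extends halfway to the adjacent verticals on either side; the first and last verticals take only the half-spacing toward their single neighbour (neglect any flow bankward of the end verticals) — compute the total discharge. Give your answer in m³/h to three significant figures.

w_2 = (10.1 − 0.0)/2 = 5.05 m; q_2 = 0.50 × 0.67 × 5.05 = 1.692 m³/s
w_3 = (12.1 − 2.8)/2 = 4.65 m; q_3 = 0.65 × 1.19 × 4.65 = 3.597 m³/s
w_4 = (14.0 − 10.1)/2 = 1.95 m; q_4 = 0.55 × 0.83 × 1.95 = 0.8902 m³/s
w_5 = (16.6 − 12.1)/2 = 2.25 m; q_5 = 0.41 × 0.87 × 2.25 = 0.8026 m³/s
w_6 = (17.7 − 14.0)/2 = 1.85 m; q_6 = 0.36 × 0.39 × 1.85 = 0.2597 m³/s
Stations 1, 7 contribute zero (depth or velocity is 0).
Q = Σ qᵢ = 7.241 m³/s
= 7.241 × 3600 = 26070 m³/h

26100 m³/h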